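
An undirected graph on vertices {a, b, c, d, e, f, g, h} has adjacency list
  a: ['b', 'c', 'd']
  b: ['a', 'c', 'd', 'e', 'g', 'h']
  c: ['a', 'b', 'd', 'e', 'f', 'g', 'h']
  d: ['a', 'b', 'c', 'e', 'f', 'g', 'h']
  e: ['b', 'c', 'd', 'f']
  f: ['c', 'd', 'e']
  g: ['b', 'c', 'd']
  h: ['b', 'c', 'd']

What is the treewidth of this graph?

3

A width-3 tree decomposition is:
Bags: B1 = {c, d, e, f}  B2 = {b, c, d, e}  B3 = {b, c, d, g}  B4 = {b, c, d, h}  B5 = {a, b, c, d}
Tree: B1–B2, B2–B3, B2–B4, B3–B5
The largest bag has 4 vertices, giving width 3; this decomposition certifies tw(G) ≤ 3. On the other hand G contains the 4-clique {c, d, e, f}. A clique must lie in a single bag of any decomposition, so no decomposition can have width below 3. Combining the bounds, tw(G) = 3.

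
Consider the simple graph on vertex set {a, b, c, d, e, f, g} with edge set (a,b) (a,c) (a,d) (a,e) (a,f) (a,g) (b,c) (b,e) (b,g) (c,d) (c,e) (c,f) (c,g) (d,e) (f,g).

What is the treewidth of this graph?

3

A width-3 tree decomposition is:
Bags: B1 = {a, b, c, g}  B2 = {a, b, c, e}  B3 = {a, c, d, e}  B4 = {a, c, f, g}
Tree: B1–B2, B2–B3, B1–B4
Every bag has size at most 4, so the width is 4 − 1 = 3 and tw(G) ≤ 3. Conversely, {a, c, d, e} is a clique of size 4, and the vertices of any clique must share a bag in every tree decomposition; so some bag has ≥ 4 vertices and tw(G) ≥ 3. The upper and lower bounds meet at 3, so that is the treewidth.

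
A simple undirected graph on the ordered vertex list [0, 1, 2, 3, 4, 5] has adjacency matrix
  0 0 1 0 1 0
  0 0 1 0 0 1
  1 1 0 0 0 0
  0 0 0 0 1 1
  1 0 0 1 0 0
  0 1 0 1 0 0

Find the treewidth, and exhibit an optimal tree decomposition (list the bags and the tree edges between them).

Each bag holds 3 vertices, so the decomposition has width 2, which upper-bounds the treewidth. Since 3–4–0–2–1–5–3 is a cycle in G, G is not acyclic. Forests are exactly the graphs of treewidth ≤ 1, so tw(G) ≥ 2. The upper and lower bounds meet at 2, so that is the treewidth.

Treewidth 2.
One optimal decomposition is:
Bags: B1 = {0, 3, 4}  B2 = {0, 2, 3}  B3 = {1, 2, 3}  B4 = {1, 3, 5}
Tree: B1–B2, B2–B3, B3–B4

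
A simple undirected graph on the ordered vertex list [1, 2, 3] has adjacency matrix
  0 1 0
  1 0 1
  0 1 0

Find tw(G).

1

A width-1 tree decomposition is:
Bags: B1 = {2, 3}  B2 = {1, 2}
Tree: B1–B2
The largest bag has 2 vertices, giving width 1; this decomposition certifies tw(G) ≤ 1. Since G has at least one edge (e.g. 2–3), it is not an edgeless graph, so tw(G) ≥ 1. Combining the bounds, tw(G) = 1.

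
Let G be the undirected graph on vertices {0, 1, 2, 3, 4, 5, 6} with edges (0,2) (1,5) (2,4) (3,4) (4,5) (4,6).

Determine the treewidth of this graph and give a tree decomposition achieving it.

The largest bag has 2 vertices, giving width 1; this decomposition certifies tw(G) ≤ 1. Any graph with an edge has treewidth ≥ 1, and G has the edge 5–4. Hence tw(G) = 1 exactly.

Treewidth 1.
One such decomposition:
Bags: B1 = {4, 5}  B2 = {3, 4}  B3 = {2, 4}  B4 = {1, 5}  B5 = {4, 6}  B6 = {0, 2}
Tree: B1–B2, B2–B3, B1–B4, B1–B5, B3–B6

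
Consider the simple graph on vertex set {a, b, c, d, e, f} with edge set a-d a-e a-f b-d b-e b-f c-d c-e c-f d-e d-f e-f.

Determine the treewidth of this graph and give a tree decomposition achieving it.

Treewidth 3.
One optimal decomposition is:
Bags: B1 = {b, d, e, f}  B2 = {a, d, e, f}  B3 = {c, d, e, f}
Tree: B1–B2, B2–B3

Each bag holds 4 vertices, so the decomposition has width 3, which upper-bounds the treewidth. For the lower bound, the 4 vertices {c, d, e, f} are pairwise adjacent, and any tree decomposition puts a clique entirely inside one bag — forcing width ≥ 3. Combining the bounds, tw(G) = 3.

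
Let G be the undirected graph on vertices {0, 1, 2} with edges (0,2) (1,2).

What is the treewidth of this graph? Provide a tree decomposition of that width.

Treewidth 1.
One optimal decomposition is:
Bags: B1 = {0, 2}  B2 = {1, 2}
Tree: B1–B2

Every bag has size at most 2, so the width is 2 − 1 = 1 and tw(G) ≤ 1. Since G has at least one edge (e.g. 0–2), it is not an edgeless graph, so tw(G) ≥ 1. Combining the bounds, tw(G) = 1.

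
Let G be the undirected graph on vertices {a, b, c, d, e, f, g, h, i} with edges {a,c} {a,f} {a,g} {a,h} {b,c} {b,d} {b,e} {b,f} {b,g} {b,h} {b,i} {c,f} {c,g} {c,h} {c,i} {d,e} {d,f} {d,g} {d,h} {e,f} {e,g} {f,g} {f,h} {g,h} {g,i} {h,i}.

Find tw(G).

A width-4 tree decomposition is:
Bags: B1 = {b, c, f, g, h}  B2 = {b, d, f, g, h}  B3 = {a, c, f, g, h}  B4 = {b, d, e, f, g}  B5 = {b, c, g, h, i}
Tree: B1–B2, B1–B3, B2–B4, B1–B5
The largest bag has 5 vertices, giving width 4; this decomposition certifies tw(G) ≤ 4. Conversely, {b, d, e, f, g} is a clique of size 5, and the vertices of any clique must share a bag in every tree decomposition; so some bag has ≥ 5 vertices and tw(G) ≥ 4. Hence tw(G) = 4 exactly.

4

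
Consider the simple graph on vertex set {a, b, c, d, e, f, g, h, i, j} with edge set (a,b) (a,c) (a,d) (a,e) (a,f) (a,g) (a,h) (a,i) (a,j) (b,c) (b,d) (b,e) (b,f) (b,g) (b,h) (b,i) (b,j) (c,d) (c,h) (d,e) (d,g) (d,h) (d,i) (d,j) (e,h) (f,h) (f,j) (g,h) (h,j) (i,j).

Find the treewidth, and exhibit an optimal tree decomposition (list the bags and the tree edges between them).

The largest bag has 5 vertices, giving width 4; this decomposition certifies tw(G) ≤ 4. For the lower bound, the 5 vertices {a, b, d, g, h} are pairwise adjacent, and any tree decomposition puts a clique entirely inside one bag — forcing width ≥ 4. Hence tw(G) = 4 exactly.

Treewidth 4.
One such decomposition:
Bags: B1 = {a, b, f, h, j}  B2 = {a, b, d, h, j}  B3 = {a, b, c, d, h}  B4 = {a, b, d, e, h}  B5 = {a, b, d, i, j}  B6 = {a, b, d, g, h}
Tree: B1–B2, B2–B3, B3–B4, B2–B5, B4–B6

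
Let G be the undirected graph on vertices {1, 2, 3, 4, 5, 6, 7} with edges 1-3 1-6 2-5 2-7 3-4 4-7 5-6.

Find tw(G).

2

A width-2 tree decomposition is:
Bags: B1 = {2, 5, 7}  B2 = {4, 5, 7}  B3 = {3, 4, 5}  B4 = {1, 3, 5}  B5 = {1, 5, 6}
Tree: B1–B2, B2–B3, B3–B4, B4–B5
The largest bag has 3 vertices, giving width 2; this decomposition certifies tw(G) ≤ 2. The edges 5–2–7–4–3–1–6–5 form a cycle, so G is not a tree and its treewidth is at least 2. Combining the bounds, tw(G) = 2.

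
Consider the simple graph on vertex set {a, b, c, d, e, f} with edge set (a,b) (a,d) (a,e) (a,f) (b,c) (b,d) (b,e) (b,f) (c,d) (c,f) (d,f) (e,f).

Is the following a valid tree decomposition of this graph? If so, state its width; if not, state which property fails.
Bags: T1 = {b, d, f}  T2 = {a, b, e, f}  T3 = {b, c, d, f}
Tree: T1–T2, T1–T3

No — edge (a,d) lies in no bag.

A tree decomposition must satisfy three properties: every vertex lies in some bag; for every edge, both endpoints lie together in some bag; and for every vertex, the bags containing it form a connected subtree. Here edge (a,d) lies in no bag, so the decomposition is invalid.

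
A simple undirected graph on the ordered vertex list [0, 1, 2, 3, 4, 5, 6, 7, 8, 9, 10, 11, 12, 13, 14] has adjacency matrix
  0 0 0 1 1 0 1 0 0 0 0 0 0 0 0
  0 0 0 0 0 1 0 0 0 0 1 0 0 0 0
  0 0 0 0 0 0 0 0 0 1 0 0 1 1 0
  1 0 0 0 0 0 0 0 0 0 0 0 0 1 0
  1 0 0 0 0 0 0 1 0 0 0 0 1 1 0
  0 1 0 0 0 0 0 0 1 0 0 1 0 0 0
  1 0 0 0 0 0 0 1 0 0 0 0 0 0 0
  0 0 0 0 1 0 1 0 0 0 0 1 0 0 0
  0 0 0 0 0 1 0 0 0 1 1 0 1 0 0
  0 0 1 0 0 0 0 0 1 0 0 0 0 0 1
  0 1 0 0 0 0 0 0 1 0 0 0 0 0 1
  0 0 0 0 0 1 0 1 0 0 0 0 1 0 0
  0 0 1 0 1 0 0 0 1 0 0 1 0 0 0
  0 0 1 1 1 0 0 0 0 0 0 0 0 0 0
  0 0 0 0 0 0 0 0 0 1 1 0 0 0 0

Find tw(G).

3

A width-3 tree decomposition is:
Bags: B1 = {1, 9, 10, 14}  B2 = {1, 8, 9, 10}  B3 = {1, 5, 8, 9}  B4 = {2, 5, 8, 9}  B5 = {2, 5, 8, 12}  B6 = {2, 5, 11, 12}  B7 = {2, 11, 12, 13}  B8 = {4, 11, 12, 13}  B9 = {4, 7, 11, 13}  B10 = {3, 4, 7, 13}  B11 = {0, 3, 4, 7}  B12 = {0, 3, 6, 7}
Tree: B1–B2, B2–B3, B3–B4, B4–B5, B5–B6, B6–B7, B7–B8, B8–B9, B9–B10, B10–B11, B11–B12
The largest bag has 4 vertices, giving width 3; this decomposition certifies tw(G) ≤ 3. For the lower bound: the 4 vertex sets {1,10,14}, {9}, {8}, {2,5,11,12} are disjoint, each induces a connected subgraph, and every pair is joined by at least one edge of G. Contracting each set to a single vertex therefore yields K_{4} as a minor, and since treewidth is minor-monotone, tw(G) ≥ tw(K_{4}) = 3. Therefore the treewidth is 3.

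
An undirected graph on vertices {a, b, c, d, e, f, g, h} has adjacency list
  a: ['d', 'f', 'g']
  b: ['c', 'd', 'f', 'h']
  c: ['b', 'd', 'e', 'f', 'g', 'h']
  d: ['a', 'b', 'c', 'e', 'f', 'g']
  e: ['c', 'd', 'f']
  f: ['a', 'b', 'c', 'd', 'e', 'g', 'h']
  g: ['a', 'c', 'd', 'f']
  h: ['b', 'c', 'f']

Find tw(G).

3

A width-3 tree decomposition is:
Bags: B1 = {b, c, d, f}  B2 = {b, c, f, h}  B3 = {c, d, f, g}  B4 = {a, d, f, g}  B5 = {c, d, e, f}
Tree: B1–B2, B1–B3, B3–B4, B3–B5
The largest bag has 4 vertices, giving width 3; this decomposition certifies tw(G) ≤ 3. Conversely, {c, d, f, g} is a clique of size 4, and the vertices of any clique must share a bag in every tree decomposition; so some bag has ≥ 4 vertices and tw(G) ≥ 3. Hence tw(G) = 3 exactly.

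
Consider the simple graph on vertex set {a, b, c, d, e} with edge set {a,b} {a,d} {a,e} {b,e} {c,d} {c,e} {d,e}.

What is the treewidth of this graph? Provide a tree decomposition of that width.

Treewidth 2.
Bags: B1 = {a, b, e}  B2 = {a, d, e}  B3 = {c, d, e}
Tree: B1–B2, B2–B3

The largest bag has 3 vertices, giving width 2; this decomposition certifies tw(G) ≤ 2. For the lower bound, the 3 vertices {c, d, e} are pairwise adjacent, and any tree decomposition puts a clique entirely inside one bag — forcing width ≥ 2. The upper and lower bounds meet at 2, so that is the treewidth.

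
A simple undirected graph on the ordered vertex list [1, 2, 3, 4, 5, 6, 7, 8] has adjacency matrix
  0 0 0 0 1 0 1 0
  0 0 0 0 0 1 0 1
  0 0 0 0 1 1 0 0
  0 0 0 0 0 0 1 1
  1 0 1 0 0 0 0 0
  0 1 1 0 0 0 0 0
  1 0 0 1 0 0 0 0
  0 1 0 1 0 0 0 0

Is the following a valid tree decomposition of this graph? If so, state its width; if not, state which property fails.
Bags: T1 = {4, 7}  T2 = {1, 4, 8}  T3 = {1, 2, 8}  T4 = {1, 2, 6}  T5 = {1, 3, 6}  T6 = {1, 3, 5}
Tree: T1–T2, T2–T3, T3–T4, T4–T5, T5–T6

A tree decomposition must satisfy three properties: every vertex lies in some bag; for every edge, both endpoints lie together in some bag; and for every vertex, the bags containing it form a connected subtree. Here edge (1,7) lies in no bag, so the decomposition is invalid.

No — edge (1,7) lies in no bag.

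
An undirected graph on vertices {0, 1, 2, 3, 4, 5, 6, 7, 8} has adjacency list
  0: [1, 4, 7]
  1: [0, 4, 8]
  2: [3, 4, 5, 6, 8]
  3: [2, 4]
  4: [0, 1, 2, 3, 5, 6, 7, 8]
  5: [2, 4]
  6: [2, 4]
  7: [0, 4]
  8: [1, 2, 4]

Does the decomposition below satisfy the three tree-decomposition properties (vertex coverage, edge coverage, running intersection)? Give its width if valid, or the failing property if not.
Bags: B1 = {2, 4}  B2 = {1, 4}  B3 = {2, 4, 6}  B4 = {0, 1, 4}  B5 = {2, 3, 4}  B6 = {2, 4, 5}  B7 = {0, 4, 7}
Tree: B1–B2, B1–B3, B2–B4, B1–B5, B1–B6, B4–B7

No — vertex 8 appears in no bag.

A tree decomposition must satisfy three properties: every vertex lies in some bag; for every edge, both endpoints lie together in some bag; and for every vertex, the bags containing it form a connected subtree. Here vertex 8 appears in no bag, so the decomposition is invalid.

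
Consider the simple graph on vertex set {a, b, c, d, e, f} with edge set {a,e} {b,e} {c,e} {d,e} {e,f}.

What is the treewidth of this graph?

1

A width-1 tree decomposition is:
Bags: B1 = {e, f}  B2 = {a, e}  B3 = {b, e}  B4 = {d, e}  B5 = {c, e}
Tree: B1–B2, B1–B3, B2–B4, B1–B5
Every bag has size at most 2, so the width is 2 − 1 = 1 and tw(G) ≤ 1. Since G has at least one edge (e.g. f–e), it is not an edgeless graph, so tw(G) ≥ 1. Therefore the treewidth is 1.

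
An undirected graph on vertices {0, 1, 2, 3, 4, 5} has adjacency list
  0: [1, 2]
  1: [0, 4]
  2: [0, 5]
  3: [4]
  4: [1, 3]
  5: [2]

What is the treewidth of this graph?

1

A width-1 tree decomposition is:
Bags: B1 = {2, 5}  B2 = {0, 2}  B3 = {0, 1}  B4 = {1, 4}  B5 = {3, 4}
Tree: B1–B2, B2–B3, B3–B4, B4–B5
Each bag holds 2 vertices, so the decomposition has width 1, which upper-bounds the treewidth. Any graph with an edge has treewidth ≥ 1, and G has the edge 5–2. The upper and lower bounds meet at 1, so that is the treewidth.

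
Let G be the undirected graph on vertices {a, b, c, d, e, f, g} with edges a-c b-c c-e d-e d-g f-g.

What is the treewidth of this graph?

A width-1 tree decomposition is:
Bags: B1 = {d, e}  B2 = {c, e}  B3 = {d, g}  B4 = {b, c}  B5 = {f, g}  B6 = {a, c}
Tree: B1–B2, B1–B3, B2–B4, B3–B5, B2–B6
Each bag holds 2 vertices, so the decomposition has width 1, which upper-bounds the treewidth. Any graph with an edge has treewidth ≥ 1, and G has the edge d–e. The upper and lower bounds meet at 1, so that is the treewidth.

1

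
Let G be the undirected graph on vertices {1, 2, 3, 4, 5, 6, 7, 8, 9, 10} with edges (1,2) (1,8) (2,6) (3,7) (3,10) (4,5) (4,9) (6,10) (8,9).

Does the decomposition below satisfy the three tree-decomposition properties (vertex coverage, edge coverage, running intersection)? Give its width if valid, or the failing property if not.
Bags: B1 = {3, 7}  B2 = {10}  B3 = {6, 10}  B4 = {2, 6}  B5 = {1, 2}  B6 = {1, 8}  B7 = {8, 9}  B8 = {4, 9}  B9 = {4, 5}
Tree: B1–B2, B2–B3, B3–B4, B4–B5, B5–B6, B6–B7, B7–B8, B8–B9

No — edge (3,10) lies in no bag.

A tree decomposition must satisfy three properties: every vertex lies in some bag; for every edge, both endpoints lie together in some bag; and for every vertex, the bags containing it form a connected subtree. Here edge (3,10) lies in no bag, so the decomposition is invalid.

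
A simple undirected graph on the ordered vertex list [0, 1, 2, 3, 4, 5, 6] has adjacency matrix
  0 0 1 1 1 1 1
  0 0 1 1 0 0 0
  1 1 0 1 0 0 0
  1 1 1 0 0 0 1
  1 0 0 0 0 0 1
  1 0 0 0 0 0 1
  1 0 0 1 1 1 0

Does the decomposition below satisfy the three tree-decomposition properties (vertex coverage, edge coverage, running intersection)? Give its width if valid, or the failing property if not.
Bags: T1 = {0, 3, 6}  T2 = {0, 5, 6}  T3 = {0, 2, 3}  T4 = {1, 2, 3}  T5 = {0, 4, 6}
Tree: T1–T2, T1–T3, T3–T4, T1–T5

Yes; width 2.

Vertex coverage: the bags together contain {0, 1, 2, 3, 4, 5, 6}, the full vertex set. Edge coverage: each edge of G has both endpoints in at least one bag. Running intersection: for every vertex, the bags containing it form a connected subtree. All three properties hold, so this is a valid tree decomposition of width max|bag| − 1 = 2, and hence tw(G) ≤ 2.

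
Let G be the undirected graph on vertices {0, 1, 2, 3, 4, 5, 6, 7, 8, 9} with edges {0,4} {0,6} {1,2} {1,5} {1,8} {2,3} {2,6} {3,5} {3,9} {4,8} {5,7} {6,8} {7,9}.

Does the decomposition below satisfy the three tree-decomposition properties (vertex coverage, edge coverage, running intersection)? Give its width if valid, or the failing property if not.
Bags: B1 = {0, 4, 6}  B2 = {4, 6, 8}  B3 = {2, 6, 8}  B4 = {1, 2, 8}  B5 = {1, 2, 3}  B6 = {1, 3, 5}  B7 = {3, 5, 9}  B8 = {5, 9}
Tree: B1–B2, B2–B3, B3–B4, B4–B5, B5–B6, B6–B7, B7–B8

No — vertex 7 appears in no bag.

A tree decomposition must satisfy three properties: every vertex lies in some bag; for every edge, both endpoints lie together in some bag; and for every vertex, the bags containing it form a connected subtree. Here vertex 7 appears in no bag, so the decomposition is invalid.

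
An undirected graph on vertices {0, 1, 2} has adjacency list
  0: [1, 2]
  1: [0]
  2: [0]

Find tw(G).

1

A width-1 tree decomposition is:
Bags: B1 = {0, 2}  B2 = {0, 1}
Tree: B1–B2
Every bag has size at most 2, so the width is 2 − 1 = 1 and tw(G) ≤ 1. G has an edge, so its treewidth is at least 1. Hence tw(G) = 1 exactly.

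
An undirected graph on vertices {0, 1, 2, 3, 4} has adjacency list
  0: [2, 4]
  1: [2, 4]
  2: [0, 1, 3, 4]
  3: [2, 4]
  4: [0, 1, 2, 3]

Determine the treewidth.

2

A width-2 tree decomposition is:
Bags: B1 = {2, 3, 4}  B2 = {0, 2, 4}  B3 = {1, 2, 4}
Tree: B1–B2, B1–B3
Every bag has size at most 3, so the width is 3 − 1 = 2 and tw(G) ≤ 2. Conversely, {0, 2, 4} is a clique of size 3, and the vertices of any clique must share a bag in every tree decomposition; so some bag has ≥ 3 vertices and tw(G) ≥ 2. Hence tw(G) = 2 exactly.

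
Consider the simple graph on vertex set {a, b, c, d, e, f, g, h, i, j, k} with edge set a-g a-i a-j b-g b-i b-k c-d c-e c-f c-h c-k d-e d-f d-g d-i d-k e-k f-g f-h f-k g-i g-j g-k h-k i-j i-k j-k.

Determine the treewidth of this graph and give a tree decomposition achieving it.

Treewidth 3.
One optimal decomposition is:
Bags: B1 = {d, g, i, k}  B2 = {d, f, g, k}  B3 = {c, d, f, k}  B4 = {g, i, j, k}  B5 = {a, g, i, j}  B6 = {c, d, e, k}  B7 = {b, g, i, k}  B8 = {c, f, h, k}
Tree: B1–B2, B2–B3, B1–B4, B4–B5, B3–B6, B4–B7, B3–B8

The largest bag has 4 vertices, giving width 3; this decomposition certifies tw(G) ≤ 3. Conversely, {a, g, i, j} is a clique of size 4, and the vertices of any clique must share a bag in every tree decomposition; so some bag has ≥ 4 vertices and tw(G) ≥ 3. The upper and lower bounds meet at 3, so that is the treewidth.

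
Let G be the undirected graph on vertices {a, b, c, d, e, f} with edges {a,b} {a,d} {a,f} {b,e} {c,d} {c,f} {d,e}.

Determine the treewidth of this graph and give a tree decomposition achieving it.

Every bag has size at most 3, so the width is 3 − 1 = 2 and tw(G) ≤ 2. For the lower bound, G contains the cycle b–e–d–a–b, so G is not a forest; only forests have treewidth ≤ 1, hence tw(G) ≥ 2. The upper and lower bounds meet at 2, so that is the treewidth.

Treewidth 2.
One optimal decomposition is:
Bags: B1 = {a, b, e}  B2 = {a, d, e}  B3 = {a, d, f}  B4 = {c, d, f}
Tree: B1–B2, B2–B3, B3–B4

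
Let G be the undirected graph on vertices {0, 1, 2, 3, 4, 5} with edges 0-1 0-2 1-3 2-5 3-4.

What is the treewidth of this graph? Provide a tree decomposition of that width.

The largest bag has 2 vertices, giving width 1; this decomposition certifies tw(G) ≤ 1. Since G has at least one edge (e.g. 4–3), it is not an edgeless graph, so tw(G) ≥ 1. Therefore the treewidth is 1.

Treewidth 1.
Bags: B1 = {3, 4}  B2 = {1, 3}  B3 = {0, 1}  B4 = {0, 2}  B5 = {2, 5}
Tree: B1–B2, B2–B3, B3–B4, B4–B5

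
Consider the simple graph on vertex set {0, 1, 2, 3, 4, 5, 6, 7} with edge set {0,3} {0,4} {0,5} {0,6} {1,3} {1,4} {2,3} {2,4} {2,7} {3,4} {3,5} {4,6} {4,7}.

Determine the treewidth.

A width-2 tree decomposition is:
Bags: B1 = {1, 3, 4}  B2 = {2, 3, 4}  B3 = {0, 3, 4}  B4 = {0, 4, 6}  B5 = {0, 3, 5}  B6 = {2, 4, 7}
Tree: B1–B2, B1–B3, B3–B4, B3–B5, B2–B6
Each bag holds 3 vertices, so the decomposition has width 2, which upper-bounds the treewidth. For the lower bound, the 3 vertices {0, 3, 4} are pairwise adjacent, and any tree decomposition puts a clique entirely inside one bag — forcing width ≥ 2. The upper and lower bounds meet at 2, so that is the treewidth.

2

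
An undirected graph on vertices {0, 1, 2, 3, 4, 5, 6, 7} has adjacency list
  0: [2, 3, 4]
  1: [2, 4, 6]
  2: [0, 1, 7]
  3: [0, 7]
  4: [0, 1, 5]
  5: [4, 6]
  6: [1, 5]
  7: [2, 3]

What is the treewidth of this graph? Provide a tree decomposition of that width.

Treewidth 2.
One such decomposition:
Bags: B1 = {1, 5, 6}  B2 = {1, 4, 5}  B3 = {1, 2, 4}  B4 = {0, 2, 4}  B5 = {0, 2, 7}  B6 = {0, 3, 7}
Tree: B1–B2, B2–B3, B3–B4, B4–B5, B5–B6

Every bag has size at most 3, so the width is 3 − 1 = 2 and tw(G) ≤ 2. The edges 6–5–4–1–6 form a cycle, so G is not a tree and its treewidth is at least 2. Therefore the treewidth is 2.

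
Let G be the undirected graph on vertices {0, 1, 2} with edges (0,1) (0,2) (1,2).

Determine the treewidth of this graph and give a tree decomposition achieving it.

Treewidth 2.
One such decomposition:
Bags: B1 = {0, 1, 2}
Tree: (single bag)

With just one bag of size 3, the width is 3 − 1 = 2, so tw(G) ≤ 2. Conversely, {0, 1, 2} is a clique of size 3, and the vertices of any clique must share a bag in every tree decomposition; so some bag has ≥ 3 vertices and tw(G) ≥ 2. Combining the bounds, tw(G) = 2.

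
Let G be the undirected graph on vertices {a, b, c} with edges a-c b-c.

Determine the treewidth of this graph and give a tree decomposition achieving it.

The largest bag has 2 vertices, giving width 1; this decomposition certifies tw(G) ≤ 1. G has an edge, so its treewidth is at least 1. Combining the bounds, tw(G) = 1.

Treewidth 1.
One optimal decomposition is:
Bags: B1 = {a, c}  B2 = {b, c}
Tree: B1–B2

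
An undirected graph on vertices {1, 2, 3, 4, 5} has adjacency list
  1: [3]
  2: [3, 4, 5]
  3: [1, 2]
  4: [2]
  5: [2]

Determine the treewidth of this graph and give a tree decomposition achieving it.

Every bag has size at most 2, so the width is 2 − 1 = 1 and tw(G) ≤ 1. Since G has at least one edge (e.g. 2–3), it is not an edgeless graph, so tw(G) ≥ 1. Therefore the treewidth is 1.

Treewidth 1.
Bags: B1 = {2, 3}  B2 = {2, 5}  B3 = {1, 3}  B4 = {2, 4}
Tree: B1–B2, B1–B3, B2–B4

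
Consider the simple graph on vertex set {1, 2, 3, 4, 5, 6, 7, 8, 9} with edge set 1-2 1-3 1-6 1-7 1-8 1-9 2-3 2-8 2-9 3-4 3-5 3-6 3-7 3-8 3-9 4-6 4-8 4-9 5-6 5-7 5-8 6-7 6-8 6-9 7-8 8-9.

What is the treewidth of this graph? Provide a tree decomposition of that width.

Each bag holds 5 vertices, so the decomposition has width 4, which upper-bounds the treewidth. For the lower bound, the 5 vertices {1, 2, 3, 8, 9} are pairwise adjacent, and any tree decomposition puts a clique entirely inside one bag — forcing width ≥ 4. Hence tw(G) = 4 exactly.

Treewidth 4.
One such decomposition:
Bags: B1 = {1, 3, 6, 7, 8}  B2 = {3, 5, 6, 7, 8}  B3 = {1, 3, 6, 8, 9}  B4 = {1, 2, 3, 8, 9}  B5 = {3, 4, 6, 8, 9}
Tree: B1–B2, B1–B3, B3–B4, B3–B5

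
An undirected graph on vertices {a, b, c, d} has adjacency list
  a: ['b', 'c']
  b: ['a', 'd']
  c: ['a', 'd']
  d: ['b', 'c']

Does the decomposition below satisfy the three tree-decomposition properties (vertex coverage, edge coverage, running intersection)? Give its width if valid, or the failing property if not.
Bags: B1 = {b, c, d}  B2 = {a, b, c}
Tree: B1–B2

Yes; width 2.

Every vertex of G appears in some bag (union = {a, b, c, d}); every edge is covered by a bag; and for each vertex v the set of bags containing v is connected in the bag tree. The decomposition is therefore valid. The largest bag has 3 vertices, so the width is 2.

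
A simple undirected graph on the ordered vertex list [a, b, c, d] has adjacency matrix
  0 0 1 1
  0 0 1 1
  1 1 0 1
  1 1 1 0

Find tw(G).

A width-2 tree decomposition is:
Bags: B1 = {b, c, d}  B2 = {a, c, d}
Tree: B1–B2
The largest bag has 3 vertices, giving width 2; this decomposition certifies tw(G) ≤ 2. On the other hand G contains the 3-clique {a, c, d}. A clique must lie in a single bag of any decomposition, so no decomposition can have width below 2. Hence tw(G) = 2 exactly.

2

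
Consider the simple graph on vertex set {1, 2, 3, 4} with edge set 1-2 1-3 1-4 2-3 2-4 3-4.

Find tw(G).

A width-3 tree decomposition is:
Bags: B1 = {1, 2, 3, 4}
Tree: (single bag)
With just one bag of size 4, the width is 4 − 1 = 3, so tw(G) ≤ 3. For the lower bound, the 4 vertices {1, 2, 3, 4} are pairwise adjacent, and any tree decomposition puts a clique entirely inside one bag — forcing width ≥ 3. Combining the bounds, tw(G) = 3.

3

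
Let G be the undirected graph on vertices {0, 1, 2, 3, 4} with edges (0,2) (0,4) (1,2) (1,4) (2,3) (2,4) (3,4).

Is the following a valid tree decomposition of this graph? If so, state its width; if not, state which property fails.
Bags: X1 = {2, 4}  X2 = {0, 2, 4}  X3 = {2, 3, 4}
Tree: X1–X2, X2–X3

A tree decomposition must satisfy three properties: every vertex lies in some bag; for every edge, both endpoints lie together in some bag; and for every vertex, the bags containing it form a connected subtree. Here vertex 1 appears in no bag, so the decomposition is invalid.

No — vertex 1 appears in no bag.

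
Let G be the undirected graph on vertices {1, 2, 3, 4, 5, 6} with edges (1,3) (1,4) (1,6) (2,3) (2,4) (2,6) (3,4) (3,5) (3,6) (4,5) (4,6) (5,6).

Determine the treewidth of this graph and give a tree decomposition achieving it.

Each bag holds 4 vertices, so the decomposition has width 3, which upper-bounds the treewidth. For the lower bound, the 4 vertices {1, 3, 4, 6} are pairwise adjacent, and any tree decomposition puts a clique entirely inside one bag — forcing width ≥ 3. Combining the bounds, tw(G) = 3.

Treewidth 3.
Bags: B1 = {1, 3, 4, 6}  B2 = {2, 3, 4, 6}  B3 = {3, 4, 5, 6}
Tree: B1–B2, B1–B3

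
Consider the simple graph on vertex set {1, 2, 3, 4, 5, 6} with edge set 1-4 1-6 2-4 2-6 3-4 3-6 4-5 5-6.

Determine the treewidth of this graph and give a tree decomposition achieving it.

Treewidth 2.
Bags: B1 = {2, 4, 6}  B2 = {3, 4, 6}  B3 = {4, 5, 6}  B4 = {1, 4, 6}
Tree: B1–B2, B2–B3, B3–B4

The largest bag has 3 vertices, giving width 2; this decomposition certifies tw(G) ≤ 2. The edges 2–4–3–6–2 form a cycle, so G is not a tree and its treewidth is at least 2. Combining the bounds, tw(G) = 2.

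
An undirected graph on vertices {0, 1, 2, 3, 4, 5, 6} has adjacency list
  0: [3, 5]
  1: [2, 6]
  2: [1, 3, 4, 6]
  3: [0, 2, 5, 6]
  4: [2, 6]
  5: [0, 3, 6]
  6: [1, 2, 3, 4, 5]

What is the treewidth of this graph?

2

A width-2 tree decomposition is:
Bags: B1 = {3, 5, 6}  B2 = {2, 3, 6}  B3 = {0, 3, 5}  B4 = {2, 4, 6}  B5 = {1, 2, 6}
Tree: B1–B2, B1–B3, B2–B4, B4–B5
Each bag holds 3 vertices, so the decomposition has width 2, which upper-bounds the treewidth. On the other hand G contains the 3-clique {0, 3, 5}. A clique must lie in a single bag of any decomposition, so no decomposition can have width below 2. Hence tw(G) = 2 exactly.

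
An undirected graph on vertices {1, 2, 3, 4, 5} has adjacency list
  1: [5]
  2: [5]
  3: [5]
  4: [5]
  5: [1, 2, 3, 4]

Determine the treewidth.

A width-1 tree decomposition is:
Bags: B1 = {4, 5}  B2 = {3, 5}  B3 = {1, 5}  B4 = {2, 5}
Tree: B1–B2, B1–B3, B1–B4
Each bag holds 2 vertices, so the decomposition has width 1, which upper-bounds the treewidth. Since G has at least one edge (e.g. 5–4), it is not an edgeless graph, so tw(G) ≥ 1. Therefore the treewidth is 1.

1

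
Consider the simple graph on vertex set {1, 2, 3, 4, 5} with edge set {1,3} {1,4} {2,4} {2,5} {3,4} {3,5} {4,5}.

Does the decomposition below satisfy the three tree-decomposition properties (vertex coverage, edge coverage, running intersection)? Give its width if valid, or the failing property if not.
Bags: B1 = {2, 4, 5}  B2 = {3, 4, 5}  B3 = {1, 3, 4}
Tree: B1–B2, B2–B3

Yes; width 2.

Checking the three conditions: (i) the bags cover all of {1, 2, 3, 4, 5}; (ii) for each edge, some bag contains both endpoints; (iii) the bags containing any fixed vertex form a subtree. All hold, so the decomposition is valid with width 3 − 1 = 2.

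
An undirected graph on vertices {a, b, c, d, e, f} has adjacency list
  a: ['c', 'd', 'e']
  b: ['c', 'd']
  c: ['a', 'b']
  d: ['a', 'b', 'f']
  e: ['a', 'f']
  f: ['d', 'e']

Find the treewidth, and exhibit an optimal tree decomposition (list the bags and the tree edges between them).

Treewidth 2.
Bags: B1 = {b, c, d}  B2 = {a, c, d}  B3 = {a, d, f}  B4 = {a, e, f}
Tree: B1–B2, B2–B3, B3–B4

The largest bag has 3 vertices, giving width 2; this decomposition certifies tw(G) ≤ 2. For the lower bound, G contains the cycle b–c–a–d–b, so G is not a forest; only forests have treewidth ≤ 1, hence tw(G) ≥ 2. Combining the bounds, tw(G) = 2.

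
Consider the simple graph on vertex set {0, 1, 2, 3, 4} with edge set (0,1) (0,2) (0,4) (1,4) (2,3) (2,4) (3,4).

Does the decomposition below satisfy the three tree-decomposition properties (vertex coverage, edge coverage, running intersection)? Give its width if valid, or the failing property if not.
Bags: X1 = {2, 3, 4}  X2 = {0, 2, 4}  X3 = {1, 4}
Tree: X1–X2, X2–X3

No — edge (0,1) lies in no bag.

A tree decomposition must satisfy three properties: every vertex lies in some bag; for every edge, both endpoints lie together in some bag; and for every vertex, the bags containing it form a connected subtree. Here edge (0,1) lies in no bag, so the decomposition is invalid.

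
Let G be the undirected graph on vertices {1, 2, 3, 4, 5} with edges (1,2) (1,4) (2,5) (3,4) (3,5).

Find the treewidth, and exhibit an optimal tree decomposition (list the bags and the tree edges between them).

The largest bag has 3 vertices, giving width 2; this decomposition certifies tw(G) ≤ 2. Since 1–4–3–5–2–1 is a cycle in G, G is not acyclic. Forests are exactly the graphs of treewidth ≤ 1, so tw(G) ≥ 2. Hence tw(G) = 2 exactly.

Treewidth 2.
One such decomposition:
Bags: B1 = {1, 3, 4}  B2 = {1, 3, 5}  B3 = {1, 2, 5}
Tree: B1–B2, B2–B3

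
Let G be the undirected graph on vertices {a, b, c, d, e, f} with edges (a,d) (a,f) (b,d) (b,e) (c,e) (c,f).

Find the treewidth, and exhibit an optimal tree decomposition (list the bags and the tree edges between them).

Treewidth 2.
One optimal decomposition is:
Bags: B1 = {a, c, f}  B2 = {a, c, d}  B3 = {b, c, d}  B4 = {b, c, e}
Tree: B1–B2, B2–B3, B3–B4

The largest bag has 3 vertices, giving width 2; this decomposition certifies tw(G) ≤ 2. For the lower bound, G contains the cycle c–f–a–d–b–e–c, so G is not a forest; only forests have treewidth ≤ 1, hence tw(G) ≥ 2. Therefore the treewidth is 2.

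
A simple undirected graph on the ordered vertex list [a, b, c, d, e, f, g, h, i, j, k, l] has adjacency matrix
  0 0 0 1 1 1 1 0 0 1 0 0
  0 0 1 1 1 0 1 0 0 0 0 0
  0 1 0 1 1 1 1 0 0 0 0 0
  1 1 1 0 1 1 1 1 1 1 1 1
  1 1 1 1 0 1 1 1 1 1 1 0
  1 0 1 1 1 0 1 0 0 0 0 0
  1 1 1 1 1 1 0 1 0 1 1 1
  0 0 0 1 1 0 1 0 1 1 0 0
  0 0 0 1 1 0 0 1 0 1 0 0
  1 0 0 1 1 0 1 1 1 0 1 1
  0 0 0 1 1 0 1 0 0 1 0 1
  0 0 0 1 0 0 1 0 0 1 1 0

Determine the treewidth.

4

A width-4 tree decomposition is:
Bags: B1 = {a, d, e, f, g}  B2 = {a, d, e, g, j}  B3 = {d, e, g, j, k}  B4 = {d, e, g, h, j}  B5 = {c, d, e, f, g}  B6 = {d, g, j, k, l}  B7 = {b, c, d, e, g}  B8 = {d, e, h, i, j}
Tree: B1–B2, B2–B3, B3–B4, B1–B5, B3–B6, B5–B7, B4–B8
The largest bag has 5 vertices, giving width 4; this decomposition certifies tw(G) ≤ 4. For the lower bound, the 5 vertices {d, e, g, h, j} are pairwise adjacent, and any tree decomposition puts a clique entirely inside one bag — forcing width ≥ 4. Combining the bounds, tw(G) = 4.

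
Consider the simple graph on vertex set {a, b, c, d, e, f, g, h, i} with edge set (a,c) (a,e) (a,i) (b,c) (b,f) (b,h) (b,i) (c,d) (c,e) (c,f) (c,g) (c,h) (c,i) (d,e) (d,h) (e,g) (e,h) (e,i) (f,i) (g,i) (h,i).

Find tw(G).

A width-3 tree decomposition is:
Bags: B1 = {c, d, e, h}  B2 = {c, e, h, i}  B3 = {a, c, e, i}  B4 = {b, c, h, i}  B5 = {b, c, f, i}  B6 = {c, e, g, i}
Tree: B1–B2, B2–B3, B2–B4, B4–B5, B3–B6
Each bag holds 4 vertices, so the decomposition has width 3, which upper-bounds the treewidth. Conversely, {c, d, e, h} is a clique of size 4, and the vertices of any clique must share a bag in every tree decomposition; so some bag has ≥ 4 vertices and tw(G) ≥ 3. The upper and lower bounds meet at 3, so that is the treewidth.

3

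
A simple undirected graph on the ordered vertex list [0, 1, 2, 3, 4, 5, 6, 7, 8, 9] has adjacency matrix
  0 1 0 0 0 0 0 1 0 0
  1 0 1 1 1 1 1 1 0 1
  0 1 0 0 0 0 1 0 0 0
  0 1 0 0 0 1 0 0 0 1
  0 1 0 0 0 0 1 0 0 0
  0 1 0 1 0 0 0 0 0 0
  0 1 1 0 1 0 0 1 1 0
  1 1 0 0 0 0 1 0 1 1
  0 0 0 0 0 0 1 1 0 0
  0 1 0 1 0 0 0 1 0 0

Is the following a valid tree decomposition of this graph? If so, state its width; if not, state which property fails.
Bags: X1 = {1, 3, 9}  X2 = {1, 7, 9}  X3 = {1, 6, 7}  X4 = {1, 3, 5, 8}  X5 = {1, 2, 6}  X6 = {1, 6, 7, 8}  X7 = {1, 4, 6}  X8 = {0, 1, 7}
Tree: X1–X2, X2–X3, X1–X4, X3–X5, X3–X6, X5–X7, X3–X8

No — bags containing vertex 8 are not connected in the tree.

A tree decomposition must satisfy three properties: every vertex lies in some bag; for every edge, both endpoints lie together in some bag; and for every vertex, the bags containing it form a connected subtree. Here bags containing vertex 8 are not connected in the tree, so the decomposition is invalid.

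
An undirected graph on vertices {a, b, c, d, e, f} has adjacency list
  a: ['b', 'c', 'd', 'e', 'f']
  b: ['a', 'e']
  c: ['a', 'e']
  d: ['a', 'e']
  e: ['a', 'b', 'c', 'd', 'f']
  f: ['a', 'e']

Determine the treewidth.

A width-2 tree decomposition is:
Bags: B1 = {a, c, e}  B2 = {a, b, e}  B3 = {a, d, e}  B4 = {a, e, f}
Tree: B1–B2, B2–B3, B1–B4
The largest bag has 3 vertices, giving width 2; this decomposition certifies tw(G) ≤ 2. Conversely, {a, d, e} is a clique of size 3, and the vertices of any clique must share a bag in every tree decomposition; so some bag has ≥ 3 vertices and tw(G) ≥ 2. Combining the bounds, tw(G) = 2.

2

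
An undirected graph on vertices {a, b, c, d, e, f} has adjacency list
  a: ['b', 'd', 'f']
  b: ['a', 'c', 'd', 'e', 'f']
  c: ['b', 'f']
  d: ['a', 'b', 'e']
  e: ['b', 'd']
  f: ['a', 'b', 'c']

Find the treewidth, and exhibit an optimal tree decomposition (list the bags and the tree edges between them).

Every bag has size at most 3, so the width is 3 − 1 = 2 and tw(G) ≤ 2. Conversely, {b, d, e} is a clique of size 3, and the vertices of any clique must share a bag in every tree decomposition; so some bag has ≥ 3 vertices and tw(G) ≥ 2. Therefore the treewidth is 2.

Treewidth 2.
Bags: B1 = {a, b, d}  B2 = {a, b, f}  B3 = {b, d, e}  B4 = {b, c, f}
Tree: B1–B2, B1–B3, B2–B4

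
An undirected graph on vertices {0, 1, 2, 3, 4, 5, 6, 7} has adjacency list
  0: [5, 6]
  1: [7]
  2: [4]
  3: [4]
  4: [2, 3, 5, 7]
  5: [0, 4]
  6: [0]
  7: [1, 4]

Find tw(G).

A width-1 tree decomposition is:
Bags: B1 = {4, 5}  B2 = {4, 7}  B3 = {0, 5}  B4 = {2, 4}  B5 = {3, 4}  B6 = {1, 7}  B7 = {0, 6}
Tree: B1–B2, B1–B3, B2–B4, B2–B5, B2–B6, B3–B7
Each bag holds 2 vertices, so the decomposition has width 1, which upper-bounds the treewidth. Since G has at least one edge (e.g. 4–5), it is not an edgeless graph, so tw(G) ≥ 1. The upper and lower bounds meet at 1, so that is the treewidth.

1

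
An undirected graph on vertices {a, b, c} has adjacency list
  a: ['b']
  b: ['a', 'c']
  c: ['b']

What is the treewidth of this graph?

1

A width-1 tree decomposition is:
Bags: B1 = {b, c}  B2 = {a, b}
Tree: B1–B2
Each bag holds 2 vertices, so the decomposition has width 1, which upper-bounds the treewidth. Since G has at least one edge (e.g. c–b), it is not an edgeless graph, so tw(G) ≥ 1. Therefore the treewidth is 1.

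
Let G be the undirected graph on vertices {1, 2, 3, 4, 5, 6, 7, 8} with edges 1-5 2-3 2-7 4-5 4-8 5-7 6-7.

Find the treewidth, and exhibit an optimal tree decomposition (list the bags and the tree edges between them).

The largest bag has 2 vertices, giving width 1; this decomposition certifies tw(G) ≤ 1. Any graph with an edge has treewidth ≥ 1, and G has the edge 2–7. Therefore the treewidth is 1.

Treewidth 1.
One optimal decomposition is:
Bags: B1 = {2, 7}  B2 = {5, 7}  B3 = {6, 7}  B4 = {1, 5}  B5 = {4, 5}  B6 = {4, 8}  B7 = {2, 3}
Tree: B1–B2, B1–B3, B2–B4, B2–B5, B5–B6, B1–B7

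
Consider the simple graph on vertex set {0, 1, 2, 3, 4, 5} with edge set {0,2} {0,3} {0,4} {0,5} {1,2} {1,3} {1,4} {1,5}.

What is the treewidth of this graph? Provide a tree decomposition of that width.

Treewidth 2.
Bags: B1 = {0, 1, 5}  B2 = {0, 1, 4}  B3 = {0, 1, 3}  B4 = {0, 1, 2}
Tree: B1–B2, B2–B3, B3–B4

The largest bag has 3 vertices, giving width 2; this decomposition certifies tw(G) ≤ 2. Since 1–5–0–4–1 is a cycle in G, G is not acyclic. Forests are exactly the graphs of treewidth ≤ 1, so tw(G) ≥ 2. The upper and lower bounds meet at 2, so that is the treewidth.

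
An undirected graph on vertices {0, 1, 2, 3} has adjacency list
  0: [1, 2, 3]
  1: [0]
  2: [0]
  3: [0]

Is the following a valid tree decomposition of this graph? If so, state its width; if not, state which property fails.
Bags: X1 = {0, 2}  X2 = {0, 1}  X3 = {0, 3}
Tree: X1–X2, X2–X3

Yes; width 1.

Every vertex of G appears in some bag (union = {0, 1, 2, 3}); every edge is covered by a bag; and for each vertex v the set of bags containing v is connected in the bag tree. The decomposition is therefore valid. The largest bag has 2 vertices, so the width is 1.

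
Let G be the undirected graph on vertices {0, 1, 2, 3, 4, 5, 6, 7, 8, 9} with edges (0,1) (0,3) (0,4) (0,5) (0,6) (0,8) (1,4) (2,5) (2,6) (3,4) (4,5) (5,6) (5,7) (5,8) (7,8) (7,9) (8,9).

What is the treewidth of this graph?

A width-2 tree decomposition is:
Bags: B1 = {0, 4, 5}  B2 = {0, 5, 8}  B3 = {0, 1, 4}  B4 = {5, 7, 8}  B5 = {0, 5, 6}  B6 = {0, 3, 4}  B7 = {2, 5, 6}  B8 = {7, 8, 9}
Tree: B1–B2, B1–B3, B2–B4, B2–B5, B1–B6, B5–B7, B4–B8
The largest bag has 3 vertices, giving width 2; this decomposition certifies tw(G) ≤ 2. On the other hand G contains the 3-clique {0, 5, 8}. A clique must lie in a single bag of any decomposition, so no decomposition can have width below 2. The upper and lower bounds meet at 2, so that is the treewidth.

2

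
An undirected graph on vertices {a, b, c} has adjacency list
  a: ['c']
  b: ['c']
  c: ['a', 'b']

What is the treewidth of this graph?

1

A width-1 tree decomposition is:
Bags: B1 = {a, c}  B2 = {b, c}
Tree: B1–B2
Each bag holds 2 vertices, so the decomposition has width 1, which upper-bounds the treewidth. Any graph with an edge has treewidth ≥ 1, and G has the edge c–a. Combining the bounds, tw(G) = 1.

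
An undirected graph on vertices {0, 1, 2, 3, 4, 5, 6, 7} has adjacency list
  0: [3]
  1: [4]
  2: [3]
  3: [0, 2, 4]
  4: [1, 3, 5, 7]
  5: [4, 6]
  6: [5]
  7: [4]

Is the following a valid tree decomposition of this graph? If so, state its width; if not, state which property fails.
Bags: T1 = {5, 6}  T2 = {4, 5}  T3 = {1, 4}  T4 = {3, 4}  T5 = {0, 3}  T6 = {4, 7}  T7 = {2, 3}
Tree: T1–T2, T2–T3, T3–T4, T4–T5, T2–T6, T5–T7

Checking the three conditions: (i) the bags cover all of {0, 1, 2, 3, 4, 5, 6, 7}; (ii) for each edge, some bag contains both endpoints; (iii) the bags containing any fixed vertex form a subtree. All hold, so the decomposition is valid with width 2 − 1 = 1.

Yes; width 1.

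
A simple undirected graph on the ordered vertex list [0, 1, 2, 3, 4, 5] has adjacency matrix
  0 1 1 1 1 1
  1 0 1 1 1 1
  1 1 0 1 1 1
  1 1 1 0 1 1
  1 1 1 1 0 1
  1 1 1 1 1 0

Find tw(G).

A width-5 tree decomposition is:
Bags: B1 = {0, 1, 2, 3, 4, 5}
Tree: (single bag)
A single bag containing all 6 vertices is trivially a valid decomposition of width 5. Conversely, {0, 1, 2, 3, 4, 5} is a clique of size 6, and the vertices of any clique must share a bag in every tree decomposition; so some bag has ≥ 6 vertices and tw(G) ≥ 5. The upper and lower bounds meet at 5, so that is the treewidth.

5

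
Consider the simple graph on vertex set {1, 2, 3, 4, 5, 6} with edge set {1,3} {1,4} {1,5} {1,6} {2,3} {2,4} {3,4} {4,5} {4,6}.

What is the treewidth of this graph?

A width-2 tree decomposition is:
Bags: B1 = {1, 4, 6}  B2 = {1, 3, 4}  B3 = {1, 4, 5}  B4 = {2, 3, 4}
Tree: B1–B2, B1–B3, B2–B4
Each bag holds 3 vertices, so the decomposition has width 2, which upper-bounds the treewidth. Conversely, {1, 3, 4} is a clique of size 3, and the vertices of any clique must share a bag in every tree decomposition; so some bag has ≥ 3 vertices and tw(G) ≥ 2. The upper and lower bounds meet at 2, so that is the treewidth.

2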